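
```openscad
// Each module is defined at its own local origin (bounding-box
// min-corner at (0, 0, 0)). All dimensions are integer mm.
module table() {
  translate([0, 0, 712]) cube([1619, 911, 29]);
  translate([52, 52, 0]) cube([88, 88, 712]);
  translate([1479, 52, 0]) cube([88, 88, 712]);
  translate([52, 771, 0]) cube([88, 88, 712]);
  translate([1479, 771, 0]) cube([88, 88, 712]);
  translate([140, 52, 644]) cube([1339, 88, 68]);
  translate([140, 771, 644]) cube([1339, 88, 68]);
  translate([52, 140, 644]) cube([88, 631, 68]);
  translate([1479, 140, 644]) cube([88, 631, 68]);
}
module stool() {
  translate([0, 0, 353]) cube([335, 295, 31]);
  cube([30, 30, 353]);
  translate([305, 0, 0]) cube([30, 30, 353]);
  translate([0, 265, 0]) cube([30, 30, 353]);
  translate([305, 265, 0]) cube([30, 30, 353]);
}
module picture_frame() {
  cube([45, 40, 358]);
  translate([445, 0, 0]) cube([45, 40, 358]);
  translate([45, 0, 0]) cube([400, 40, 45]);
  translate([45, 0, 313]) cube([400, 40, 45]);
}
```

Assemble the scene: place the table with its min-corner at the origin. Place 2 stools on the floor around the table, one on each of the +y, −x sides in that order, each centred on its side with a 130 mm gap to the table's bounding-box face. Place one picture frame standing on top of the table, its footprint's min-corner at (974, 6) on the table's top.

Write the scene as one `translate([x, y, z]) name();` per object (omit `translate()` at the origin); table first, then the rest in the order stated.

table();
translate([642, 1041, 0]) stool();
translate([-465, 308, 0]) stool();
translate([974, 6, 741]) picture_frame();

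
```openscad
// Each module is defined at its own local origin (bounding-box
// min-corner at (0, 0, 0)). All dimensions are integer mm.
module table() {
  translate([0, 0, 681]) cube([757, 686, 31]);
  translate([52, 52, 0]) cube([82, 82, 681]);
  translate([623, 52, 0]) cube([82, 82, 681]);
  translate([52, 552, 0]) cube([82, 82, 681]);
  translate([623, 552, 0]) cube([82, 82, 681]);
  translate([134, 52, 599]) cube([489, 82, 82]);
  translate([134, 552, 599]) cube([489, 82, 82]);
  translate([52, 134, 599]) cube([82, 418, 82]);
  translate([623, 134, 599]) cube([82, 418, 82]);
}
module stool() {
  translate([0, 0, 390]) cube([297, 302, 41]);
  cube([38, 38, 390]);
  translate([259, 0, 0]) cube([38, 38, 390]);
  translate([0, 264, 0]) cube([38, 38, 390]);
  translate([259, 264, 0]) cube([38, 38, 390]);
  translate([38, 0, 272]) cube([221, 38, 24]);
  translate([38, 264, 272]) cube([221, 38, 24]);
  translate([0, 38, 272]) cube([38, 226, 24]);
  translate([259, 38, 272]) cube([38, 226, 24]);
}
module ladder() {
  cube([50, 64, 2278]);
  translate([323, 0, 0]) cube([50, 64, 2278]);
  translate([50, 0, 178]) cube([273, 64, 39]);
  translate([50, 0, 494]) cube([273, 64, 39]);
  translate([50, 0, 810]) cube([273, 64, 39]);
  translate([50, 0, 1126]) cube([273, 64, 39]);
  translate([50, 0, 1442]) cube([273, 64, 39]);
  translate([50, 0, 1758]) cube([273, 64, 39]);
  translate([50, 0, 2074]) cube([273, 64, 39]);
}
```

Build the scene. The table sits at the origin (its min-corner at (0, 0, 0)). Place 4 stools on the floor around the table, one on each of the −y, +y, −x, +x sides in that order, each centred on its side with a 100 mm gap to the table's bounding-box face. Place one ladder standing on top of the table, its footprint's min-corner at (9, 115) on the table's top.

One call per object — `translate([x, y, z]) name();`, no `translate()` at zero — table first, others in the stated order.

table();
translate([230, -402, 0]) stool();
translate([230, 786, 0]) stool();
translate([-397, 192, 0]) stool();
translate([857, 192, 0]) stool();
translate([9, 115, 712]) ladder();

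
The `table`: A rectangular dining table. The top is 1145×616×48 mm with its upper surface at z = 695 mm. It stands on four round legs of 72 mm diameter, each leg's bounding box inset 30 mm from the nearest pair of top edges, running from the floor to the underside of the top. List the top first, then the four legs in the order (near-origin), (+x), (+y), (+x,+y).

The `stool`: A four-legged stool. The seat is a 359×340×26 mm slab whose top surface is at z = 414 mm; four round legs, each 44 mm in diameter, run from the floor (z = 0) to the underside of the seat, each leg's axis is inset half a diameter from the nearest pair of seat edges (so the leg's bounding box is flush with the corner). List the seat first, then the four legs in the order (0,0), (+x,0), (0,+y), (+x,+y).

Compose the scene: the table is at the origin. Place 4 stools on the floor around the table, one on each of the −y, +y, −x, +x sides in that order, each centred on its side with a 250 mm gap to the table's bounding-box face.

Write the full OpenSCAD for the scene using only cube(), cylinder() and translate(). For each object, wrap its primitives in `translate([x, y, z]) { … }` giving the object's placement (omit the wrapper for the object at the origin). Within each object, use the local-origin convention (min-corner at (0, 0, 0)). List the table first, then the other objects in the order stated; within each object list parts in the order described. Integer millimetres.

translate([0, 0, 647]) cube([1145, 616, 48]);
translate([66, 66, 0]) cylinder(h = 647, r = 36);
translate([1079, 66, 0]) cylinder(h = 647, r = 36);
translate([66, 550, 0]) cylinder(h = 647, r = 36);
translate([1079, 550, 0]) cylinder(h = 647, r = 36);
translate([393, -590, 0]) {
  translate([0, 0, 388]) cube([359, 340, 26]);
  translate([22, 22, 0]) cylinder(h = 388, r = 22);
  translate([337, 22, 0]) cylinder(h = 388, r = 22);
  translate([22, 318, 0]) cylinder(h = 388, r = 22);
  translate([337, 318, 0]) cylinder(h = 388, r = 22);
}
translate([393, 866, 0]) {
  translate([0, 0, 388]) cube([359, 340, 26]);
  translate([22, 22, 0]) cylinder(h = 388, r = 22);
  translate([337, 22, 0]) cylinder(h = 388, r = 22);
  translate([22, 318, 0]) cylinder(h = 388, r = 22);
  translate([337, 318, 0]) cylinder(h = 388, r = 22);
}
translate([-609, 138, 0]) {
  translate([0, 0, 388]) cube([359, 340, 26]);
  translate([22, 22, 0]) cylinder(h = 388, r = 22);
  translate([337, 22, 0]) cylinder(h = 388, r = 22);
  translate([22, 318, 0]) cylinder(h = 388, r = 22);
  translate([337, 318, 0]) cylinder(h = 388, r = 22);
}
translate([1395, 138, 0]) {
  translate([0, 0, 388]) cube([359, 340, 26]);
  translate([22, 22, 0]) cylinder(h = 388, r = 22);
  translate([337, 22, 0]) cylinder(h = 388, r = 22);
  translate([22, 318, 0]) cylinder(h = 388, r = 22);
  translate([337, 318, 0]) cylinder(h = 388, r = 22);
}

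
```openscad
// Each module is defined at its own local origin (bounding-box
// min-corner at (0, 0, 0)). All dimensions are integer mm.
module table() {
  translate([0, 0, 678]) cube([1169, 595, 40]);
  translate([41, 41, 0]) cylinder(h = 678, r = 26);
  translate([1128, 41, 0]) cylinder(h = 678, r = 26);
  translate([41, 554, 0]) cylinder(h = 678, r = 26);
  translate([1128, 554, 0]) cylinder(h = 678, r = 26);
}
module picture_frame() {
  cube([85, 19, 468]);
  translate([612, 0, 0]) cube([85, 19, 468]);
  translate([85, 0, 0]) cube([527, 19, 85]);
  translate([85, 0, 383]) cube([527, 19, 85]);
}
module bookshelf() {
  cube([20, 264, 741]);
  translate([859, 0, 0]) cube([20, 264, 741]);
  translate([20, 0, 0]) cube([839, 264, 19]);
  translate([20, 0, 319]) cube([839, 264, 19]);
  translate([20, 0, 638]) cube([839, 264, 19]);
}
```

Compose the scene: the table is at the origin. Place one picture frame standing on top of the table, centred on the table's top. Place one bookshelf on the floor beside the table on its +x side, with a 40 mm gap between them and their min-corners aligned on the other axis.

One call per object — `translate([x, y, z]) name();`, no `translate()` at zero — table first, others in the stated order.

table();
translate([236, 288, 718]) picture_frame();
translate([1209, 0, 0]) bookshelf();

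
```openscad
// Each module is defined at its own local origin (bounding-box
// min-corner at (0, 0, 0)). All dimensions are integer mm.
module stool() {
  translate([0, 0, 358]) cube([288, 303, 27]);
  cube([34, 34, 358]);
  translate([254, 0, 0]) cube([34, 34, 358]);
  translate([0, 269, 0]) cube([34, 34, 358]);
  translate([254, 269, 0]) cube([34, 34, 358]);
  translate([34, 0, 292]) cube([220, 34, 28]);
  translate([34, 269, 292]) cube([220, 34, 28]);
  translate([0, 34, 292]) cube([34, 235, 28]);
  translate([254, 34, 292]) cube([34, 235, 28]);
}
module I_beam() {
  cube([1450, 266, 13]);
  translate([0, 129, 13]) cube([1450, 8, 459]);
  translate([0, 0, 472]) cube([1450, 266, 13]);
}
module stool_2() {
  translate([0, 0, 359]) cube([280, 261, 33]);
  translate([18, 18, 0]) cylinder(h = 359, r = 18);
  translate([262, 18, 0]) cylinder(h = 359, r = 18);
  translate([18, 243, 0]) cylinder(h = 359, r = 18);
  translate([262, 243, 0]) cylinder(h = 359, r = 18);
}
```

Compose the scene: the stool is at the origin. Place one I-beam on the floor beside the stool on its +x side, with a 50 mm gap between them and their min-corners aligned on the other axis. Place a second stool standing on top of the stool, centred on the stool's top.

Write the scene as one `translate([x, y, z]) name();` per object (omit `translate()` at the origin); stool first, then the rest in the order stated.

stool();
translate([338, 0, 0]) I_beam();
translate([4, 21, 385]) stool_2();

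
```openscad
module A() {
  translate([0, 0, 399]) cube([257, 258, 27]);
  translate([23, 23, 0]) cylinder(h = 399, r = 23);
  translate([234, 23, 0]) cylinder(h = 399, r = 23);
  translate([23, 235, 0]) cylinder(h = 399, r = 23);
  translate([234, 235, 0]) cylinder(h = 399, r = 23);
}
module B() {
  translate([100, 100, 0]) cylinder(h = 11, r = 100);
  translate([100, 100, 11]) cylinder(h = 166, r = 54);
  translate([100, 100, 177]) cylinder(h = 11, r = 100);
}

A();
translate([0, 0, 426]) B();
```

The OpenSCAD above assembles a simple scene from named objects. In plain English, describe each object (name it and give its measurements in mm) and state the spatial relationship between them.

A is a four-legged stool. The seat is a 257×258×27 mm slab whose top surface is at z = 426 mm; four round legs, each 46 mm in diameter, run from the floor (z = 0) to the underside of the seat, each leg's axis is inset half a diameter from the nearest pair of seat edges (so the leg's bounding box is flush with the corner).

B is a spool: two coaxial disc flanges of radius 100 mm and thickness 11 mm, joined by a core cylinder of radius 54 mm and height 166 mm. The lower flange rests on z = 0 and the three cylinders share a vertical axis.

The spool is on top of the stool.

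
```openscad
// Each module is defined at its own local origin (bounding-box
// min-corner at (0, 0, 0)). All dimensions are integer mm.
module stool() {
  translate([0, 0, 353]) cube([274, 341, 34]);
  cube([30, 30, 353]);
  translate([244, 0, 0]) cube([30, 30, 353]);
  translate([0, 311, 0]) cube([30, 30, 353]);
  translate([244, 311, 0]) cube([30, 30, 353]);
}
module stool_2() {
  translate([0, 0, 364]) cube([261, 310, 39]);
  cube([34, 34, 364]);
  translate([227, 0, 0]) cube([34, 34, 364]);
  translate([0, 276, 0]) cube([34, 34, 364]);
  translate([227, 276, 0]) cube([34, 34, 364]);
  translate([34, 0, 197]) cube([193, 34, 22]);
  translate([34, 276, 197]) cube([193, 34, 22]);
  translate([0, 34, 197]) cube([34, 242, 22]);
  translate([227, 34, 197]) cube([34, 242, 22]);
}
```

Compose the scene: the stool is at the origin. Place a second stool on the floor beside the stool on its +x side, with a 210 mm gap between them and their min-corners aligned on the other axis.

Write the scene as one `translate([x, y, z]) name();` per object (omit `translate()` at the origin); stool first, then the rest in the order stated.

stool();
translate([484, 0, 0]) stool_2();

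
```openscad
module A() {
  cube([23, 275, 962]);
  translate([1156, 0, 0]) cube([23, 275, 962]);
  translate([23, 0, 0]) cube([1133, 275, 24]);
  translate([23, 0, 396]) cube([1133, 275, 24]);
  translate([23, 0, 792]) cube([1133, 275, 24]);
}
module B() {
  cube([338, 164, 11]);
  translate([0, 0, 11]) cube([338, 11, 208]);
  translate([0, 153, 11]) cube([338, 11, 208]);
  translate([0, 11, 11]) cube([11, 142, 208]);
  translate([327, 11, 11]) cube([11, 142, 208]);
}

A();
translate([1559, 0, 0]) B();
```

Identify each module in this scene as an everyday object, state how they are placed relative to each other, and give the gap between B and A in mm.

A is a bookshelf. B is an open box. The open box is on the floor beside the bookshelf on its +x side. The gap between the open box and the bookshelf is 380 mm.

The open box's nearest face is 380 mm from the bookshelf's +x face.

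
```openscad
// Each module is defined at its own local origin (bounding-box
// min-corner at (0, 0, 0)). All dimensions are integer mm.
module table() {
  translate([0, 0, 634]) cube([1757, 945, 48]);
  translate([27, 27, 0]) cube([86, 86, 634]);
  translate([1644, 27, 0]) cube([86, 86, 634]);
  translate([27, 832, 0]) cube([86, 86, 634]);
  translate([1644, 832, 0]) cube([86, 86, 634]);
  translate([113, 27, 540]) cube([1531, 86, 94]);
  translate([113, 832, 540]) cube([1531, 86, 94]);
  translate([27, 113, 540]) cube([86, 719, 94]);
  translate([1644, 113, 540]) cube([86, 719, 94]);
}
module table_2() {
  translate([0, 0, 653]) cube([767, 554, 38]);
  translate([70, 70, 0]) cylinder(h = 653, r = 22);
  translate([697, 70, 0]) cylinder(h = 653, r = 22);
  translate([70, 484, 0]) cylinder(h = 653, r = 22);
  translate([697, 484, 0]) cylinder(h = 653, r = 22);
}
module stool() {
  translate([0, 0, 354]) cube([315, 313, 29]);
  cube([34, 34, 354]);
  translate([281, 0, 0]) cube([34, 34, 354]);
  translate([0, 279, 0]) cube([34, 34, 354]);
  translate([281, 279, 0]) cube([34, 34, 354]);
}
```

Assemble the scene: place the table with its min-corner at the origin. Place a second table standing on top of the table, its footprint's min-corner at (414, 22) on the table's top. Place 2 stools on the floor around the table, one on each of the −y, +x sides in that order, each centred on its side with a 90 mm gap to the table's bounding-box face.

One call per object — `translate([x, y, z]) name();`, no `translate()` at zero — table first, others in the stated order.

table();
translate([414, 22, 682]) table_2();
translate([721, -403, 0]) stool();
translate([1847, 316, 0]) stool();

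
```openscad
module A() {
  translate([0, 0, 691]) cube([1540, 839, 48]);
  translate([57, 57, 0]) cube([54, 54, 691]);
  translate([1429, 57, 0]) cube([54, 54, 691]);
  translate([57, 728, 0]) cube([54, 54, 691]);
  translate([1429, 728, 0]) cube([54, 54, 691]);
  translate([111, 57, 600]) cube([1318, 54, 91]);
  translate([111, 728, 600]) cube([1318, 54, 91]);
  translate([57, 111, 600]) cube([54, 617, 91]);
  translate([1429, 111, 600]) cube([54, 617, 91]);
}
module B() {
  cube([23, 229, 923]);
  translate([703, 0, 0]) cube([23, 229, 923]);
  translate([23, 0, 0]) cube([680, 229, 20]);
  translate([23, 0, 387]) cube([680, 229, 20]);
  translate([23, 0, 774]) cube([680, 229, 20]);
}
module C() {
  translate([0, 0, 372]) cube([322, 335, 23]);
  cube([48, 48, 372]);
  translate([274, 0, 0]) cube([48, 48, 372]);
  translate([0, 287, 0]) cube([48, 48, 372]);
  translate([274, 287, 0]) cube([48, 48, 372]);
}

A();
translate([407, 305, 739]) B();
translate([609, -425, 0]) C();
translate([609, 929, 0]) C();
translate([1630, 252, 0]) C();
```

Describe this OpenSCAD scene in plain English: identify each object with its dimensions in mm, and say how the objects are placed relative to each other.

A is a table: top 1540 mm (x) × 839 mm (y), 48 mm thick, upper face at z = 739 mm, on four 54×54 mm square legs, each inset 57 mm from the nearest pair of top edges, running from z = 0 to the bottom of the top. Four apron rails, 54 mm thick and 91 mm tall, run between adjacent legs with their top edges flush with the underside of the top and their outer faces flush with the legs' outer faces.

B is an open bookshelf. Two side panels, each 23 mm thick, 229 mm deep and 923 mm tall, stand 726 mm apart (outside-to-outside). Between them sit 3 shelves, each 20 mm thick and 229 mm deep, spanning the full gap between the sides. The bottom shelf rests on the floor (its underside at z = 0) and the clear gap between one shelf's top and the next shelf's underside is 367 mm.

C is a four-legged stool. The seat is a 322×335×23 mm slab whose top surface is at z = 395 mm; four square legs, each 48×48 mm in cross-section, run from the floor (z = 0) to the underside of the seat, each flush with a corner of the seat.

The bookshelf is on top of the table, centred. Three stools sit around the table at the −y, +y, +x sides.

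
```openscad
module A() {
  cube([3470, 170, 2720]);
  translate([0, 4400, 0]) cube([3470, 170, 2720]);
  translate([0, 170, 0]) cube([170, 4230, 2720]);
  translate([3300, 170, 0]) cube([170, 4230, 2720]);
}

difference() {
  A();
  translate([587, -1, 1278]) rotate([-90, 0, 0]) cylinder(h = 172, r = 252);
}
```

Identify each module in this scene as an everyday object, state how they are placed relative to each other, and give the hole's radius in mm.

A is a house frame. The house frame has a circular hole through its front wall. The hole's radius is 252 mm.

The subtracted cylinder has r = 252 mm.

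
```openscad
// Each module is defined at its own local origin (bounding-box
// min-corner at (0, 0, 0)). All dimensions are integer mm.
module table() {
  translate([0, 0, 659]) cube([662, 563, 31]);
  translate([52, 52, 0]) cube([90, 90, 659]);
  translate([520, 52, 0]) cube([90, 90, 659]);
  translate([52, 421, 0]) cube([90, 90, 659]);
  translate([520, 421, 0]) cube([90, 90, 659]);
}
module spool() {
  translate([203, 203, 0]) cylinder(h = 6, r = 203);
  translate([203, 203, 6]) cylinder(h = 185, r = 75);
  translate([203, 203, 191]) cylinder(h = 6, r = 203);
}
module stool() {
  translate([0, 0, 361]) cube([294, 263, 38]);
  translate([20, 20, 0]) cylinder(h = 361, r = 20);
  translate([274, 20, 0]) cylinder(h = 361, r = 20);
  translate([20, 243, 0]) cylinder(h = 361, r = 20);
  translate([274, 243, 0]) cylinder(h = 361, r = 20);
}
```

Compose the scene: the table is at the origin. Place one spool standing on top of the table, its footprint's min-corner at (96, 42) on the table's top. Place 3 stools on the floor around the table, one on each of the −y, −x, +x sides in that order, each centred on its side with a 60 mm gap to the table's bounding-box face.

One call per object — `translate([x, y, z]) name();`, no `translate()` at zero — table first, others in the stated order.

table();
translate([96, 42, 690]) spool();
translate([184, -323, 0]) stool();
translate([-354, 150, 0]) stool();
translate([722, 150, 0]) stool();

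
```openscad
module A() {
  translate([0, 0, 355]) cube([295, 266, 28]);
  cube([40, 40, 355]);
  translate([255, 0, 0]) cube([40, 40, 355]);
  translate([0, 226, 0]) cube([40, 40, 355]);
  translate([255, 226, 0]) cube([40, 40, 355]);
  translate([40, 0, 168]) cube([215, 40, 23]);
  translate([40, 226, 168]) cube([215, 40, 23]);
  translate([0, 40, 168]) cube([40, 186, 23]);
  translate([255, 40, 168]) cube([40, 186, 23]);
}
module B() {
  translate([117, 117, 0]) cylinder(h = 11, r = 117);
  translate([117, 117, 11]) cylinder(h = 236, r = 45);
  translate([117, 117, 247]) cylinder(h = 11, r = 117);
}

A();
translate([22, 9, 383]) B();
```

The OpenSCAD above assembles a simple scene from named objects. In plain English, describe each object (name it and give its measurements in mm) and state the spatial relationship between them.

A is a four-legged stool. The seat is 295×266 mm, 28 mm thick, top at z = 383 mm. It stands on four square legs, each 40×40 mm in cross-section, from z = 0 to the seat underside, each flush with a corner of the seat. Four stretchers, 40 mm wide and 23 mm tall, connect adjacent legs with their undersides at z = 168 mm, each running between the inner faces of the legs it joins and aligned with the legs' outer faces on the other axis.

B is a spool: two coaxial disc flanges of radius 117 mm and thickness 11 mm, joined by a core cylinder of radius 45 mm and height 236 mm. The lower flange rests on z = 0 and the three cylinders share a vertical axis.

The spool is on top of the stool.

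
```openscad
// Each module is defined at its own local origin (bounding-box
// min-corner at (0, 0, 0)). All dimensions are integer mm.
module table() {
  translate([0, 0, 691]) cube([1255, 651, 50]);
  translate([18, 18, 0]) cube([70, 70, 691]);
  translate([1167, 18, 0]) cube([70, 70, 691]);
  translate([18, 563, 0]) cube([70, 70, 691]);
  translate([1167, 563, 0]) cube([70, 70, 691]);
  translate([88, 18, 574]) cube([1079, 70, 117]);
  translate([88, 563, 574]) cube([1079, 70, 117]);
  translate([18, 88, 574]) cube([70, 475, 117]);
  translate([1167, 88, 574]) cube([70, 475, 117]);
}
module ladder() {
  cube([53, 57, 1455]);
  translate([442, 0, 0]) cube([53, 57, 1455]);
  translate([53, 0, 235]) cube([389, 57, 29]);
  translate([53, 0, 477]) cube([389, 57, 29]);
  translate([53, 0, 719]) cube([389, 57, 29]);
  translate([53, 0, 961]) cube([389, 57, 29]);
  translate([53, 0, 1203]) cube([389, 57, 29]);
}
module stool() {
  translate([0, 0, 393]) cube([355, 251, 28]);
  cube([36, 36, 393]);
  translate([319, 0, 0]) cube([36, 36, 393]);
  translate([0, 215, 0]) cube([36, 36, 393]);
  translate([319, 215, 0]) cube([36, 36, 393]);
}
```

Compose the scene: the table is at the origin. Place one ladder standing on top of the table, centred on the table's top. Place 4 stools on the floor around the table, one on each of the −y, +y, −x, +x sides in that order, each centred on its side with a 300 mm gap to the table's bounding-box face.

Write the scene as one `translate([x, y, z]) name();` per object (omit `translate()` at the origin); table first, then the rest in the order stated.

table();
translate([380, 297, 741]) ladder();
translate([450, -551, 0]) stool();
translate([450, 951, 0]) stool();
translate([-655, 200, 0]) stool();
translate([1555, 200, 0]) stool();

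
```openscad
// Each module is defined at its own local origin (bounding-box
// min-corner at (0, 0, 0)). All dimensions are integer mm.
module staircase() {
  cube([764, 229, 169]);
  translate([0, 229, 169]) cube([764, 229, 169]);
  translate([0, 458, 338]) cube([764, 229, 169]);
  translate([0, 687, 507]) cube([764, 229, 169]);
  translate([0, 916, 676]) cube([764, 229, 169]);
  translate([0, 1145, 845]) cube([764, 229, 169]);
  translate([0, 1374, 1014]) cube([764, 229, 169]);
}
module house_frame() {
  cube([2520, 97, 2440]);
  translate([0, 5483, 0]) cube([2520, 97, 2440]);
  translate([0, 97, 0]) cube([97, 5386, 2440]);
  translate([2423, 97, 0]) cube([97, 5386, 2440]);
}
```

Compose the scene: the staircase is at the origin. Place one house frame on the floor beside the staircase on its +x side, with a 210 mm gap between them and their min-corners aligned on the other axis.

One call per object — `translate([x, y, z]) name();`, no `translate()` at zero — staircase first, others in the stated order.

staircase();
translate([974, 0, 0]) house_frame();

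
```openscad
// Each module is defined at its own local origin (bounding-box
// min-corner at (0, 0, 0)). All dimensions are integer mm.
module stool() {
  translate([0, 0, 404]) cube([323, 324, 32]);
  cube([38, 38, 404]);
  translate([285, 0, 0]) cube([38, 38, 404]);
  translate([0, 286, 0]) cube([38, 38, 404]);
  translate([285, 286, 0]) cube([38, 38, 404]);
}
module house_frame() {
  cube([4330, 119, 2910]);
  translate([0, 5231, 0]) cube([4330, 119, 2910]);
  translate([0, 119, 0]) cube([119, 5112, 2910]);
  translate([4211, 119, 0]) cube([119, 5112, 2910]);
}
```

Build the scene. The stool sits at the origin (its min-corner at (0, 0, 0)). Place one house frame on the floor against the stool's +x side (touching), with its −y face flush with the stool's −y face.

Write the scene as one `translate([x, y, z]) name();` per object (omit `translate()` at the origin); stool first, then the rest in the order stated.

stool();
translate([323, 0, 0]) house_frame();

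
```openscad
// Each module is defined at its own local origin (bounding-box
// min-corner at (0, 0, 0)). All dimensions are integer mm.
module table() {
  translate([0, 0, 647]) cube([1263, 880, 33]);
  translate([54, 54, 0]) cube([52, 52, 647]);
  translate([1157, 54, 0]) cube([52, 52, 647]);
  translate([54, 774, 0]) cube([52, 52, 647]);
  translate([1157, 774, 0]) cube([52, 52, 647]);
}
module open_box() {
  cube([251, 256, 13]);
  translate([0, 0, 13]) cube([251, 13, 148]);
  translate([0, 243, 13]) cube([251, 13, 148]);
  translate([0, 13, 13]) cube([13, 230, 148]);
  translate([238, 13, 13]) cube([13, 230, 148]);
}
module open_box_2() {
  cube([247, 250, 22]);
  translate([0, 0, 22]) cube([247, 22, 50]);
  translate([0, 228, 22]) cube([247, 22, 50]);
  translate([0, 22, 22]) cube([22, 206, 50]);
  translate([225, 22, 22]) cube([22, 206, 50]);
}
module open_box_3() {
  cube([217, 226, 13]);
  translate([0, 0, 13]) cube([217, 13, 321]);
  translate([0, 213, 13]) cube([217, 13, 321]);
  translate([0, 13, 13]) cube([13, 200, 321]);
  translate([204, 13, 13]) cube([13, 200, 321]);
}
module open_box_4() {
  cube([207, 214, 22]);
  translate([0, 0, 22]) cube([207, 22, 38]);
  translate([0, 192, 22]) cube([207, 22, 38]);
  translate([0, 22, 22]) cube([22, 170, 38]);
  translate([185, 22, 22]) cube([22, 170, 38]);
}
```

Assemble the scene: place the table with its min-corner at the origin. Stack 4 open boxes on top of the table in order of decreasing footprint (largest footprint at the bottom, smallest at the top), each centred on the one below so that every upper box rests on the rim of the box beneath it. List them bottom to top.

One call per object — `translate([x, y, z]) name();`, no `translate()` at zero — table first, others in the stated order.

table();
translate([506, 312, 680]) open_box();
translate([508, 315, 841]) open_box_2();
translate([523, 327, 913]) open_box_3();
translate([528, 333, 1247]) open_box_4();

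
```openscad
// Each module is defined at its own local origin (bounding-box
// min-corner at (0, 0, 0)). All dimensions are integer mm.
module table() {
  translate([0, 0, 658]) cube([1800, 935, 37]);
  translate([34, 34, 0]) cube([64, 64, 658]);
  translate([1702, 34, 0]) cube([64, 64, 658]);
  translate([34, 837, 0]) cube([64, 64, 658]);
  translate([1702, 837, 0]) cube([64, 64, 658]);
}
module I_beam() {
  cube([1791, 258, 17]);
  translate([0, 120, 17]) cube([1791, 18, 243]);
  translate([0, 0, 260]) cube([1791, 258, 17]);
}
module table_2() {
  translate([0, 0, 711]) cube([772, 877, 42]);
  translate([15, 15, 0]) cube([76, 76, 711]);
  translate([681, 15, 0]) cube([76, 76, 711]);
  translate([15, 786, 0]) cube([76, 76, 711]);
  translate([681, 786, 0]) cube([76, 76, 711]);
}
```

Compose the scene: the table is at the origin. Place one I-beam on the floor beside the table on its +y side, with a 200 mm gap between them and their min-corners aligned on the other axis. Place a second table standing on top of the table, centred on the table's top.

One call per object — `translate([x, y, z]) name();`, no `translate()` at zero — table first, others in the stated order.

table();
translate([0, 1135, 0]) I_beam();
translate([514, 29, 695]) table_2();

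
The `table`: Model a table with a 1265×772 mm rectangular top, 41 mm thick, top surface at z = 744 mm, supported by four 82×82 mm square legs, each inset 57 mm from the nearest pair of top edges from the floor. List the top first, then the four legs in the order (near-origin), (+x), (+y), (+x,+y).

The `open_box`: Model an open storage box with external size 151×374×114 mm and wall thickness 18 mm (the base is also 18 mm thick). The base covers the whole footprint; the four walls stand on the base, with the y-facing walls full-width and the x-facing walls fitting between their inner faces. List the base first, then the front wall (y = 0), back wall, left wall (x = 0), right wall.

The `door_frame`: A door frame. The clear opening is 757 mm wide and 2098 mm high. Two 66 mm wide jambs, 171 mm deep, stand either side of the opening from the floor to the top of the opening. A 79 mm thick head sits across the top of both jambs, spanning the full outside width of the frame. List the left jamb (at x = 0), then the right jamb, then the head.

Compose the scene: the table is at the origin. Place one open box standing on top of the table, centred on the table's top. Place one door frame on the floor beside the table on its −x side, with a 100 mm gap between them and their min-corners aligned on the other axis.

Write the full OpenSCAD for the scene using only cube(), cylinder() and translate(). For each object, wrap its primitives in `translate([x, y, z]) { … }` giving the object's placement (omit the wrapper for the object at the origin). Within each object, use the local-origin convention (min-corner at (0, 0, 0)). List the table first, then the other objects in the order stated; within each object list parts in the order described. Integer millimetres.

translate([0, 0, 703]) cube([1265, 772, 41]);
translate([57, 57, 0]) cube([82, 82, 703]);
translate([1126, 57, 0]) cube([82, 82, 703]);
translate([57, 633, 0]) cube([82, 82, 703]);
translate([1126, 633, 0]) cube([82, 82, 703]);
translate([557, 199, 744]) {
  cube([151, 374, 18]);
  translate([0, 0, 18]) cube([151, 18, 96]);
  translate([0, 356, 18]) cube([151, 18, 96]);
  translate([0, 18, 18]) cube([18, 338, 96]);
  translate([133, 18, 18]) cube([18, 338, 96]);
}
translate([-989, 0, 0]) {
  cube([66, 171, 2098]);
  translate([823, 0, 0]) cube([66, 171, 2098]);
  translate([0, 0, 2098]) cube([889, 171, 79]);
}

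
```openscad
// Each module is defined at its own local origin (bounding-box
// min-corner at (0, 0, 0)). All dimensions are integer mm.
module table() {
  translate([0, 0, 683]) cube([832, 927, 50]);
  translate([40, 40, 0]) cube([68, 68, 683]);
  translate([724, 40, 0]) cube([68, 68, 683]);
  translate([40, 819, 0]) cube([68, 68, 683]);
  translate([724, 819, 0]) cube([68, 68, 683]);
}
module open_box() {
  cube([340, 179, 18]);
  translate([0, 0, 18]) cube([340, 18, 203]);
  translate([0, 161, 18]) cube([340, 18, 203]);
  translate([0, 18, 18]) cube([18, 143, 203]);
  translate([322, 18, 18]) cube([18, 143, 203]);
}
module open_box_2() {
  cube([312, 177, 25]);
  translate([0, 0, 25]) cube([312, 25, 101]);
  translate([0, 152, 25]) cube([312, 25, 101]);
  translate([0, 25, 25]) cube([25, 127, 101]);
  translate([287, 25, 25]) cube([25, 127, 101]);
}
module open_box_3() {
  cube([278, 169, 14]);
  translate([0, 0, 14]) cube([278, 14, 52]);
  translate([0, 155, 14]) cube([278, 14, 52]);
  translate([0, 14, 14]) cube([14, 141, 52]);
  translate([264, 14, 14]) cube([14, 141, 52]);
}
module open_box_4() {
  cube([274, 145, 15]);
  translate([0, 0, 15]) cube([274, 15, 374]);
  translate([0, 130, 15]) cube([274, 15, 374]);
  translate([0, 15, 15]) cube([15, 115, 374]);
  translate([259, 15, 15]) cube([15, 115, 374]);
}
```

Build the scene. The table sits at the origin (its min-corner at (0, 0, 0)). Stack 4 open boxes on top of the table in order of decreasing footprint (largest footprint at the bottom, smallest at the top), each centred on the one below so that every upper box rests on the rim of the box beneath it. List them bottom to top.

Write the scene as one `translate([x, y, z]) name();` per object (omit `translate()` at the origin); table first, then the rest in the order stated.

table();
translate([246, 374, 733]) open_box();
translate([260, 375, 954]) open_box_2();
translate([277, 379, 1080]) open_box_3();
translate([279, 391, 1146]) open_box_4();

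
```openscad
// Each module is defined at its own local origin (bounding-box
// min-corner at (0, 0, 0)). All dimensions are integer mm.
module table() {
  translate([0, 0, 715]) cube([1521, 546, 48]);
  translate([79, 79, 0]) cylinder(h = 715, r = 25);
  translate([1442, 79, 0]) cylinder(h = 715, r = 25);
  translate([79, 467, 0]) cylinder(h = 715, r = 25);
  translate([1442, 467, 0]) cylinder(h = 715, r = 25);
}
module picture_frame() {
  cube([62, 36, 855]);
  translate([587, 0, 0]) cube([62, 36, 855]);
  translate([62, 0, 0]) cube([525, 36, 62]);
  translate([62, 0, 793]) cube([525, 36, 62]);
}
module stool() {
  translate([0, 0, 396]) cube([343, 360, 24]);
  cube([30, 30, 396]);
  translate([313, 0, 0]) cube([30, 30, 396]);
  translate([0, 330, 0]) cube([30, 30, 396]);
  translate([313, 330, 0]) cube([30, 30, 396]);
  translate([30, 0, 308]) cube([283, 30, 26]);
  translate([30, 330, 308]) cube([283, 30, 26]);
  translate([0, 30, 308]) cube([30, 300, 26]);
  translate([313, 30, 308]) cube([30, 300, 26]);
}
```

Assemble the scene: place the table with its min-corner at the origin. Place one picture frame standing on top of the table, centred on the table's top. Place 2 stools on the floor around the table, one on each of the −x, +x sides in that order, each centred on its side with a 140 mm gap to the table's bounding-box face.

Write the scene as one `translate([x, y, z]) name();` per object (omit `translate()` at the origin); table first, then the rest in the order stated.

table();
translate([436, 255, 763]) picture_frame();
translate([-483, 93, 0]) stool();
translate([1661, 93, 0]) stool();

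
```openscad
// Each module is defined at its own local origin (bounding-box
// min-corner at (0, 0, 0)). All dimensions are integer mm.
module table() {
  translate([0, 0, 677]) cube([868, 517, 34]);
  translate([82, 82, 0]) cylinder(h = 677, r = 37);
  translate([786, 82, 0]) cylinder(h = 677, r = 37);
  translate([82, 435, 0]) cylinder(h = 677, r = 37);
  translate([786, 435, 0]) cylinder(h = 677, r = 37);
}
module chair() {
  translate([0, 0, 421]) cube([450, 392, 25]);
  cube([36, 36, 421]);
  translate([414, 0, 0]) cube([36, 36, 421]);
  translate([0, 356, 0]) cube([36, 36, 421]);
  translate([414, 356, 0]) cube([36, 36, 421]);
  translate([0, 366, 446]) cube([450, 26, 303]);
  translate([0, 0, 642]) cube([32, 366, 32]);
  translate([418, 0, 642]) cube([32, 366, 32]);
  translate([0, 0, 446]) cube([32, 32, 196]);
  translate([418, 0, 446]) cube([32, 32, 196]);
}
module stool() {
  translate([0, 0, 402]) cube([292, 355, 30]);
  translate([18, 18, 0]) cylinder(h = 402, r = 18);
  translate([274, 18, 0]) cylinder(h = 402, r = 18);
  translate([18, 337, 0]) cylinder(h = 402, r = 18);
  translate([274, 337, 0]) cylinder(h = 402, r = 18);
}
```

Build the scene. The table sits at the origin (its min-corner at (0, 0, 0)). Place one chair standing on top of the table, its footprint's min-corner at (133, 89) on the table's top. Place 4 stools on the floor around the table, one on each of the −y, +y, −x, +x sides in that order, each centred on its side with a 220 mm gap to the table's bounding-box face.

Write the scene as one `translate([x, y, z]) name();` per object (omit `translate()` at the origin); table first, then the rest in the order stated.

table();
translate([133, 89, 711]) chair();
translate([288, -575, 0]) stool();
translate([288, 737, 0]) stool();
translate([-512, 81, 0]) stool();
translate([1088, 81, 0]) stool();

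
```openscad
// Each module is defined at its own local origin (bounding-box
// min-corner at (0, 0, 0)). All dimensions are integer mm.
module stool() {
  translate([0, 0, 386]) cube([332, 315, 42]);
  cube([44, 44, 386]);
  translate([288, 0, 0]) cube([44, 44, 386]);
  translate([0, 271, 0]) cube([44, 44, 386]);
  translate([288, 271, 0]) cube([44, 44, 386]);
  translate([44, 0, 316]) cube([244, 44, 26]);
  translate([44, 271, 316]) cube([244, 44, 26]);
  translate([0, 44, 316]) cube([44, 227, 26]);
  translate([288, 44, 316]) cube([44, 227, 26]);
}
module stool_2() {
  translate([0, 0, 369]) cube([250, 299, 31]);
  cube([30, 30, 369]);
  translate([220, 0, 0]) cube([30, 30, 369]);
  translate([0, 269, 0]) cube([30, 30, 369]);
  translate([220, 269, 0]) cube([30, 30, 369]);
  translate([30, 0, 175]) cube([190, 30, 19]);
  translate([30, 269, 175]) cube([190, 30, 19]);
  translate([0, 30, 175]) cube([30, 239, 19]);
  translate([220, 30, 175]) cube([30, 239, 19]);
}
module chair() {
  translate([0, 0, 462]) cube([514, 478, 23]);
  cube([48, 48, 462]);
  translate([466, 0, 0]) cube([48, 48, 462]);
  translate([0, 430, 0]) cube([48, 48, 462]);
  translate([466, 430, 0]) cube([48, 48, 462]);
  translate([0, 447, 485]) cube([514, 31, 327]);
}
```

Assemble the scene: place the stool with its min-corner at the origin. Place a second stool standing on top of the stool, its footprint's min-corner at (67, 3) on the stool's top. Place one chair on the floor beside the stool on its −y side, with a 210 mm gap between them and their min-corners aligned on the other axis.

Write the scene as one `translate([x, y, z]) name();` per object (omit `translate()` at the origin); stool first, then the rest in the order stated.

stool();
translate([67, 3, 428]) stool_2();
translate([0, -688, 0]) chair();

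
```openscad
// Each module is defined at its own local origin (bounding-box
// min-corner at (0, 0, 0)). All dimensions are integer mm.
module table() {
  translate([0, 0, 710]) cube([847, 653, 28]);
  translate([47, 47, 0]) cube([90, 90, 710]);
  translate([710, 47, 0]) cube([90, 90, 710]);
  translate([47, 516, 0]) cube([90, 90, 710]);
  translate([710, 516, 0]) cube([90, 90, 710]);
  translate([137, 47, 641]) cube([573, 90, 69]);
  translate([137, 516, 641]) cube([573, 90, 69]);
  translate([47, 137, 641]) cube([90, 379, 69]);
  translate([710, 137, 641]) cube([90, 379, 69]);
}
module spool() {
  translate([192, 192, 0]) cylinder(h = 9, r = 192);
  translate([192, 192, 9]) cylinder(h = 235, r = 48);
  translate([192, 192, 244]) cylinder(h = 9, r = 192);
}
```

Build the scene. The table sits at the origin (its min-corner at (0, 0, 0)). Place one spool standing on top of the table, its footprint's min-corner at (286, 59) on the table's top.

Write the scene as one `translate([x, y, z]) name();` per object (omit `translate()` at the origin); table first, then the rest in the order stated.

table();
translate([286, 59, 738]) spool();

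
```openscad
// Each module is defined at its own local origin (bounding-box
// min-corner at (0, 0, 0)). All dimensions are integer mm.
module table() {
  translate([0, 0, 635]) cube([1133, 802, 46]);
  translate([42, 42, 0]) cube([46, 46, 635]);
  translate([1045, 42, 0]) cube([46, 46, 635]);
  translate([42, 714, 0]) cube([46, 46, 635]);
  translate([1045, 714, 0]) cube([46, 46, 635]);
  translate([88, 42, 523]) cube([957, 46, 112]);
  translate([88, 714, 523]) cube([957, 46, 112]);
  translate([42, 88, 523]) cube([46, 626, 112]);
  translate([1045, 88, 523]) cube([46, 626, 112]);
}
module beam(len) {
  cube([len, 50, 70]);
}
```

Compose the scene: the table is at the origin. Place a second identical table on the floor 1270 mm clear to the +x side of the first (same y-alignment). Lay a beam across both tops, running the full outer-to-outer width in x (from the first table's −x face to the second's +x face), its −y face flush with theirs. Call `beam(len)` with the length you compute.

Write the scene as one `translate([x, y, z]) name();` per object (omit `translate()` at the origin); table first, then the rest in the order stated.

table();
translate([2403, 0, 0]) table();
translate([0, 0, 681]) beam(3536);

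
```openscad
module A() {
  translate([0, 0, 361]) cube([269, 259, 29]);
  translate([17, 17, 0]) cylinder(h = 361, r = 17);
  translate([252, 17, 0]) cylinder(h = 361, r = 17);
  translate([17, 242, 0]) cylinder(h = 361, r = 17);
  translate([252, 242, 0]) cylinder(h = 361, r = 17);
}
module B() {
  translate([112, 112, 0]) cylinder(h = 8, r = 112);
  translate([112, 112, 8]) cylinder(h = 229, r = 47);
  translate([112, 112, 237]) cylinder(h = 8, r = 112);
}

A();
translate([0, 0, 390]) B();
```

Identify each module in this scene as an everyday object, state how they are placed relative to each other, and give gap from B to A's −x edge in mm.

A is a stool. B is a spool. The spool is on top of the stool. The gap from the spool to the stool's −x edge is 0 mm.

The spool's min-x is at 0; the stool's min-x is 0; gap = 0 mm.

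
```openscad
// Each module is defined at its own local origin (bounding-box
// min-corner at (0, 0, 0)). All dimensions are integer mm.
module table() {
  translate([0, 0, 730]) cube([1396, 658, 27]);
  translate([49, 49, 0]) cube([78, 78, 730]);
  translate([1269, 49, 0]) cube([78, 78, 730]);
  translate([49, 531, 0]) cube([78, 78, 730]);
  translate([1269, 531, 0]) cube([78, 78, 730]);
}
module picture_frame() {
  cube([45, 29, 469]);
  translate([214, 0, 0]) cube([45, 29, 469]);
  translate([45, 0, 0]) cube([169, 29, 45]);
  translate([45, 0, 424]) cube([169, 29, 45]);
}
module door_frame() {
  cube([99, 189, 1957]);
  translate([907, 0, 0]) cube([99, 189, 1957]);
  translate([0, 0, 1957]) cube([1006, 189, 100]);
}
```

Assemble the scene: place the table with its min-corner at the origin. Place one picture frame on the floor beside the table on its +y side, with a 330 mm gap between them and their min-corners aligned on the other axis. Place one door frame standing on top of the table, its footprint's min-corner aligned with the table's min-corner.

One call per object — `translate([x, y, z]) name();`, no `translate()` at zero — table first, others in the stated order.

table();
translate([0, 988, 0]) picture_frame();
translate([0, 0, 757]) door_frame();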